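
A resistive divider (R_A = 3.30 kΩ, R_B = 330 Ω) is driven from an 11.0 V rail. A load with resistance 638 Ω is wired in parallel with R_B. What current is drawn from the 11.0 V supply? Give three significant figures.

R_B‖R_L = 217.5 Ω, so the source sees R_A + R_B‖R_L = 3518 Ω.
I = 11.0 V / 3518 Ω = 3.13 mA.

I ≈ 3.13 mA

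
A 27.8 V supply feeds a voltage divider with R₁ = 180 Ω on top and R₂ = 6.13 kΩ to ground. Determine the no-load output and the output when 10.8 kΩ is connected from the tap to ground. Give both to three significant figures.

Unloaded: 27.0 V; loaded: 26.6 V

Open-circuit: V = 27.8 × 6130/(180 + 6130) = 27.0 V.
With the load, R₂ becomes R₂‖R_L = 3910 Ω, so V = 27.8 × 3910/4090 = 26.6 V.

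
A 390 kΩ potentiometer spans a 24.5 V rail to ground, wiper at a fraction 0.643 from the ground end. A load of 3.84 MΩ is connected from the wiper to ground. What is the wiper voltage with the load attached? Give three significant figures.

V ≈ 15.4 V

The wiper splits the pot into (1−α)R = 139.2 kΩ above and αR = 250.8 kΩ below.
Lower section ‖ load = 235.4 kΩ.
V_wiper = 24.5 × 235.4/(139.2 + 235.4) = 15.4 V.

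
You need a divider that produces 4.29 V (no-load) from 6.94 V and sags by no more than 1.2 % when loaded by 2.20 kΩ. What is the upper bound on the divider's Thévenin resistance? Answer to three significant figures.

Loading drop = R_th/(R_th + R_L) ≤ 0.0120, so R_th ≤ R_L · ε/(1−ε) = 2.20 kΩ × 0.0120/0.9880 = 26.7 Ω.
(Any R1, R2 with R2/(R1+R2) = 0.618 and R1‖R2 ≤ 26.7 Ω will meet the spec.)

R_th ≤ 26.7 Ω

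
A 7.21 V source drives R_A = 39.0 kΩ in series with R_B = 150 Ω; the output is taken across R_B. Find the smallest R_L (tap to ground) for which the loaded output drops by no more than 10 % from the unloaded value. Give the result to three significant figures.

R_L(min) ≈ 1.34 kΩ

Output resistance R_th = R_A‖R_B = (39000 × 150)/39150 = 149.4 Ω.
The fractional drop is R_th/(R_th + R_L); requiring this ≤ 0.100 gives R_L ≥ R_th(1/0.100 − 1) = 149.4 × 9.000 = 1.34 kΩ.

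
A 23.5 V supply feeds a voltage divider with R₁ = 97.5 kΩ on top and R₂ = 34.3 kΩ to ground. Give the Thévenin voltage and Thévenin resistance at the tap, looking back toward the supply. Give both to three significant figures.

V_th is the open-circuit tap voltage: 23.5 × 34.3/(97.5 + 34.3) = 6.12 V.
With the supply zeroed, R₁ and R₂ appear in parallel from the tap: R_th = R₁‖R₂ = (97.5 × 34.3)/131.8 = 25.4 kΩ.

V_th = 6.12 V, R_th = 25.4 kΩ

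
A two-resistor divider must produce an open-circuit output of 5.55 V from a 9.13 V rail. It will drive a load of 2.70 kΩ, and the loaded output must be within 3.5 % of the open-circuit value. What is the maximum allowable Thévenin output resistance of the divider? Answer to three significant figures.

R_th ≤ 97.9 Ω

Loading drop = R_th/(R_th + R_L) ≤ 0.0350, so R_th ≤ R_L · ε/(1−ε) = 2.70 kΩ × 0.0350/0.9650 = 97.9 Ω.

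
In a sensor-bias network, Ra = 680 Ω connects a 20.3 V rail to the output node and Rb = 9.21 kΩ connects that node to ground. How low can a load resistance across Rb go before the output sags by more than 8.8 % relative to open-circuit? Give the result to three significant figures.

R_L(min) ≈ 6.56 kΩ

Output resistance R_th = Ra‖Rb = (680 × 9210)/9890 = 633.2 Ω.
The fractional drop is R_th/(R_th + R_L); requiring this ≤ 0.0880 gives R_L ≥ R_th(1/0.0880 − 1) = 633.2 × 10.36 = 6.56 kΩ.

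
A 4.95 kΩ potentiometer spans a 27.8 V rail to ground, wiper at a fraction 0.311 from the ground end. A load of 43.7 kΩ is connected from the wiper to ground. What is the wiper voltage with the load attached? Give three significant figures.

V ≈ 8.44 V

The wiper splits the pot into (1−α)R = 3.411 kΩ above and αR = 1.539 kΩ below.
Lower section ‖ load = 1.487 kΩ.
V_wiper = 27.8 × 1.487/(3.411 + 1.487) = 8.44 V.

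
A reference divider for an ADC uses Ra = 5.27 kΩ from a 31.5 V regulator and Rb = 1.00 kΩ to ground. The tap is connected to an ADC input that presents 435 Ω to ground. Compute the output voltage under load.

The load sits in parallel with Rb: Rb‖R_L = (1000 × 435) / (1000 + 435) = 303.1 Ω.
V_out = 31.5 × 303.1 / (5270 + 303.1) = 31.5 × 303.1/5573 = 1.71 V.

V_out ≈ 1.71 V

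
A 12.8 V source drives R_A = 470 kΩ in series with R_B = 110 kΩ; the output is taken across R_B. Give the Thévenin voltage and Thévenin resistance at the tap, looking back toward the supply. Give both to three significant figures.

V_th = 2.43 V, R_th = 89.1 kΩ

V_th is the open-circuit tap voltage: 12.8 × 110/(470 + 110) = 2.43 V.
With the supply zeroed, R_A and R_B appear in parallel from the tap: R_th = R_A‖R_B = (470 × 110)/580.0 = 89.1 kΩ.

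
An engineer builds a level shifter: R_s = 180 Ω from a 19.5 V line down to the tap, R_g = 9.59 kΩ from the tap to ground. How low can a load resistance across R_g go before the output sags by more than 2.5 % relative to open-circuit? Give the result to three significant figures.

R_L(min) ≈ 6.89 kΩ

Output resistance R_th = R_s‖R_g = (180 × 9590)/9770 = 176.7 Ω.
The fractional drop is R_th/(R_th + R_L); requiring this ≤ 0.0250 gives R_L ≥ R_th(1/0.0250 − 1) = 176.7 × 39.00 = 6.89 kΩ.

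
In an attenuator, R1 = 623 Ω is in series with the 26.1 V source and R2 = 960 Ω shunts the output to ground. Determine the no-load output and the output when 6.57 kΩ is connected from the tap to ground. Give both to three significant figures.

Unloaded: 15.8 V; loaded: 15.0 V

Open-circuit: V = 26.1 × 960/(623 + 960) = 15.8 V.
With the load, R2 becomes R2‖R_L = 837.6 Ω, so V = 26.1 × 837.6/1461 = 15.0 V.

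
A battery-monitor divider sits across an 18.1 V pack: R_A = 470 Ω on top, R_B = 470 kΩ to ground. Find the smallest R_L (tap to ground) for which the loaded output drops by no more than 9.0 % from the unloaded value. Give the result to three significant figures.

R_L(min) ≈ 4.75 kΩ

Output resistance R_th = R_A‖R_B = (470 × 470000)/470500 = 469.5 Ω.
The fractional drop is R_th/(R_th + R_L); requiring this ≤ 0.0900 gives R_L ≥ R_th(1/0.0900 − 1) = 469.5 × 10.11 = 4.75 kΩ.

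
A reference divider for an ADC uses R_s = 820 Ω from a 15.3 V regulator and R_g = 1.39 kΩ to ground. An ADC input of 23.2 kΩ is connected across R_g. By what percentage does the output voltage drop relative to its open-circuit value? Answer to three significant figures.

The divider's output (Thévenin) resistance is R_s‖R_g = 515.7 Ω.
Fractional drop under load = R_th/(R_th + R_L) = 515.7 / (515.7 + 23200) = 0.02175.
So the output falls by 2.17 %.

2.17 %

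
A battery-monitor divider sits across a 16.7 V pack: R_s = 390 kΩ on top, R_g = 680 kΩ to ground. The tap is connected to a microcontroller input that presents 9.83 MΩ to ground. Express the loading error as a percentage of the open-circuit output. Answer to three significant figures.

2.46 %

The divider's output (Thévenin) resistance is R_s‖R_g = 247.9 kΩ.
Fractional drop under load = R_th/(R_th + R_L) = 247.9 / (247.9 + 9830) = 0.02459.
So the output falls by 2.46 %.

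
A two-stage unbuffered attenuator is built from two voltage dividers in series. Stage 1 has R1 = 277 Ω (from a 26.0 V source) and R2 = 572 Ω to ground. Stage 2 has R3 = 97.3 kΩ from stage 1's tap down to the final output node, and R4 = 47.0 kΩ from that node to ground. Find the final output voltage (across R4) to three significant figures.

Stage 2 presents R3+R4 = 144300 Ω as a load on stage 1's tap.
Stage 1's lower leg becomes R2‖(R3+R4) = 569.7 Ω, so V_mid = 26.0 × 569.7/846.7 = 17.49 V.
Stage 2 is itself unloaded: V_out = V_mid × R4/(R3+R4) = 17.49 × 47000/144300 = 5.70 V.

V_out ≈ 5.70 V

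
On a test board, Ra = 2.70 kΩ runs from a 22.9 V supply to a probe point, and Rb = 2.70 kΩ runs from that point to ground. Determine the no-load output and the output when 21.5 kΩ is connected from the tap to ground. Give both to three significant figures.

Unloaded: 11.4 V; loaded: 10.8 V

Open-circuit: V = 22.9 × 2.70/(2.70 + 2.70) = 11.4 V.
With the load, Rb becomes Rb‖R_L = 2.399 kΩ, so V = 22.9 × 2.399/5.099 = 10.8 V.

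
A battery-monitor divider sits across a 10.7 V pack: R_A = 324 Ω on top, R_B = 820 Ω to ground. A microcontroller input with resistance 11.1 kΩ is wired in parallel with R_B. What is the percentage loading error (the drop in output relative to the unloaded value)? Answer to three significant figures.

2.05 %

The divider's output (Thévenin) resistance is R_A‖R_B = 232.2 Ω.
Fractional drop under load = R_th/(R_th + R_L) = 232.2 / (232.2 + 11100) = 0.02049.
So the output falls by 2.05 %.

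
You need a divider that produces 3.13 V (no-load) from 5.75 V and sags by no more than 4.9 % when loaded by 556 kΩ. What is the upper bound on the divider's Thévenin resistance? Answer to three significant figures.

R_th ≤ 28.6 kΩ

Loading drop = R_th/(R_th + R_L) ≤ 0.0490, so R_th ≤ R_L · ε/(1−ε) = 556 kΩ × 0.0490/0.9510 = 28.6 kΩ.
(Any R1, R2 with R2/(R1+R2) = 0.544 and R1‖R2 ≤ 28.6 kΩ will meet the spec.)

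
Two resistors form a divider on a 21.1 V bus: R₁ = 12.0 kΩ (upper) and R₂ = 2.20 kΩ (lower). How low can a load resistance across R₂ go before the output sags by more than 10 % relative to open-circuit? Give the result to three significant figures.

R_L(min) ≈ 16.7 kΩ

Output resistance R_th = R₁‖R₂ = (12.0 × 2.20)/14.20 = 1.859 kΩ.
The fractional drop is R_th/(R_th + R_L); requiring this ≤ 0.100 gives R_L ≥ R_th(1/0.100 − 1) = 1.859 × 9.000 = 16.7 kΩ.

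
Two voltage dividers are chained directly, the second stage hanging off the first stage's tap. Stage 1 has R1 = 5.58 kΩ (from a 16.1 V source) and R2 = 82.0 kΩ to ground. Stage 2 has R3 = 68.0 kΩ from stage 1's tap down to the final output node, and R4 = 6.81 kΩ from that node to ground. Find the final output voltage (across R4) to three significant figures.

V_out ≈ 1.28 V

Stage 2 presents R3+R4 = 74.81 kΩ as a load on stage 1's tap.
Stage 1's lower leg becomes R2‖(R3+R4) = 39.12 kΩ, so V_mid = 16.1 × 39.12/44.70 = 14.09 V.
Stage 2 is itself unloaded: V_out = V_mid × R4/(R3+R4) = 14.09 × 6.81/74.81 = 1.28 V.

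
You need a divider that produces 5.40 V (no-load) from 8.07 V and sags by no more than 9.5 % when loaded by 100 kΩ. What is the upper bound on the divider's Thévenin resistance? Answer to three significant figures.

Loading drop = R_th/(R_th + R_L) ≤ 0.0950, so R_th ≤ R_L · ε/(1−ε) = 100 kΩ × 0.0950/0.9050 = 10.5 kΩ.

R_th ≤ 10.5 kΩ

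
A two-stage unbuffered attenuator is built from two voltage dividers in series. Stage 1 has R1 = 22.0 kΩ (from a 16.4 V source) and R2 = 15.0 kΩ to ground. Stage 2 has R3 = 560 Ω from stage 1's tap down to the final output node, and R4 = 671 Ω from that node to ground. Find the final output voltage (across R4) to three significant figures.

V_out ≈ 0.440 V

Stage 2 presents R3+R4 = 1231 Ω as a load on stage 1's tap.
Stage 1's lower leg becomes R2‖(R3+R4) = 1138 Ω, so V_mid = 16.4 × 1138/23140 = 0.8064 V.
Stage 2 is itself unloaded: V_out = V_mid × R4/(R3+R4) = 0.8064 × 671/1231 = 0.440 V.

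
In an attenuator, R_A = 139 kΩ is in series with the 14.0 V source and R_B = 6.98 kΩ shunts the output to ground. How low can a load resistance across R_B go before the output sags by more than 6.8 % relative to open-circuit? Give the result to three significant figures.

R_L(min) ≈ 91.1 kΩ

Output resistance R_th = R_A‖R_B = (139 × 6.98)/146.0 = 6.646 kΩ.
The fractional drop is R_th/(R_th + R_L); requiring this ≤ 0.0680 gives R_L ≥ R_th(1/0.0680 − 1) = 6.646 × 13.71 = 91.1 kΩ.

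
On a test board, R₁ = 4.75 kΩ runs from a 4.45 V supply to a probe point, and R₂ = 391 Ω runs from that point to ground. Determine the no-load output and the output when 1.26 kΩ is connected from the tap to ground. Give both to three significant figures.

Open-circuit: V = 4.45 × 391/(4750 + 391) = 0.338 V.
With the load, R₂ becomes R₂‖R_L = 298.4 Ω, so V = 4.45 × 298.4/5048 = 0.263 V.

Unloaded: 0.338 V; loaded: 0.263 V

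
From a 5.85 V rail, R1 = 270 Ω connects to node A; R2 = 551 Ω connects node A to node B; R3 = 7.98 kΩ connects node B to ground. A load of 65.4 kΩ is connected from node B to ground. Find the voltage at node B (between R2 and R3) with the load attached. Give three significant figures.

At node B, R3 is in parallel with the load: R3‖R_L = 7112 Ω.
Below node A the resistance is R2 + (R3‖R_L) = 7663 Ω, so V_A = 5.85 × 7663/7933 = 5.651 V.
Then V_B = V_A × (R3‖R_L)/(R2 + R3‖R_L) = 5.651 × 7112/7663 = 5.24 V.

V ≈ 5.24 V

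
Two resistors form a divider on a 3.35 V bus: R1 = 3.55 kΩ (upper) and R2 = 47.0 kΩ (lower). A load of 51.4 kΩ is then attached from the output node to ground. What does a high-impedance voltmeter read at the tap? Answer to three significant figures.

V_out ≈ 2.93 V

The load sits in parallel with R2: R2‖R_L = (47.0 × 51.4) / (47.0 + 51.4) = 24.55 kΩ.
V_out = 3.35 × 24.55 / (3.55 + 24.55) = 3.35 × 24.55/28.10 = 2.93 V.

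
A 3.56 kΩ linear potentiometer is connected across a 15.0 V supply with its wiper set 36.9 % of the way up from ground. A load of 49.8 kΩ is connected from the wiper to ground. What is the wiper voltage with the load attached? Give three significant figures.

The wiper splits the pot into (1−α)R = 2.246 kΩ above and αR = 1.314 kΩ below.
Lower section ‖ load = 1.280 kΩ.
V_wiper = 15.0 × 1.280/(2.246 + 1.280) = 5.44 V.

V ≈ 5.44 V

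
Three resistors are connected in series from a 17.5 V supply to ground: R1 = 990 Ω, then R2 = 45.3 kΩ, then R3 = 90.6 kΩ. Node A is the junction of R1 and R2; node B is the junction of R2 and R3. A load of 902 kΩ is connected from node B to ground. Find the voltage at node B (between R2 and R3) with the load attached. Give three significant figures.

V ≈ 11.2 V

At node B, R3 is in parallel with the load: R3‖R_L = 82330 Ω.
Below node A the resistance is R2 + (R3‖R_L) = 127600 Ω, so V_A = 17.5 × 127600/128600 = 17.37 V.
Then V_B = V_A × (R3‖R_L)/(R2 + R3‖R_L) = 17.37 × 82330/127600 = 11.2 V.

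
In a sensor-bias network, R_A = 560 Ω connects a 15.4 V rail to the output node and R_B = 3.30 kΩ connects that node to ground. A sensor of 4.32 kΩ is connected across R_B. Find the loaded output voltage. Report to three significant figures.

The load sits in parallel with R_B: R_B‖R_L = (3300 × 4320) / (3300 + 4320) = 1871 Ω.
V_out = 15.4 × 1871 / (560 + 1871) = 15.4 × 1871/2431 = 11.9 V.

V_out ≈ 11.9 V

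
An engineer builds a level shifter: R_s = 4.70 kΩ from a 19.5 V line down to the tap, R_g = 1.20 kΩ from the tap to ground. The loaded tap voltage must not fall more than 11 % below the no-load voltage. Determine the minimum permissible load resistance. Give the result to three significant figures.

Output resistance R_th = R_s‖R_g = (4700 × 1200)/5900 = 955.9 Ω.
The fractional drop is R_th/(R_th + R_L); requiring this ≤ 0.110 gives R_L ≥ R_th(1/0.110 − 1) = 955.9 × 8.091 = 7.73 kΩ.

R_L(min) ≈ 7.73 kΩ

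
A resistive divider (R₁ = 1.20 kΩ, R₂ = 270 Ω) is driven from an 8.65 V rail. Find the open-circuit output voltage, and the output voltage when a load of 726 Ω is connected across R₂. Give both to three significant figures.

Unloaded: 1.59 V; loaded: 1.22 V

Open-circuit: V = 8.65 × 270/(1200 + 270) = 1.59 V.
With the load, R₂ becomes R₂‖R_L = 196.8 Ω, so V = 8.65 × 196.8/1397 = 1.22 V.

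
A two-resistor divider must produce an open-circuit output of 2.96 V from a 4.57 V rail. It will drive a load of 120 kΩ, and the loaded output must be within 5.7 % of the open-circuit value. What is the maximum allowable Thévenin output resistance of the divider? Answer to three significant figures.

Loading drop = R_th/(R_th + R_L) ≤ 0.0570, so R_th ≤ R_L · ε/(1−ε) = 120 kΩ × 0.0570/0.9430 = 7.25 kΩ.

R_th ≤ 7.25 kΩ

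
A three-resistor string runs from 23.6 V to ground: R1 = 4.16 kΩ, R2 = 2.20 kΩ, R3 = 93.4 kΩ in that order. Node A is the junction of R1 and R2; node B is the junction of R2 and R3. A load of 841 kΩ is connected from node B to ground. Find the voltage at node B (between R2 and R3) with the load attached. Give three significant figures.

V ≈ 21.9 V

At node B, R3 is in parallel with the load: R3‖R_L = 84.06 kΩ.
Below node A the resistance is R2 + (R3‖R_L) = 86.26 kΩ, so V_A = 23.6 × 86.26/90.42 = 22.51 V.
Then V_B = V_A × (R3‖R_L)/(R2 + R3‖R_L) = 22.51 × 84.06/86.26 = 21.9 V.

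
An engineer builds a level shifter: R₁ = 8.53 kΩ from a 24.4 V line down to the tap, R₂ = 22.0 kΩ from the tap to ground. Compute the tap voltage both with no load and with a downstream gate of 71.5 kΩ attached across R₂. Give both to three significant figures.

Open-circuit: V = 24.4 × 22.0/(8.53 + 22.0) = 17.6 V.
With the load, R₂ becomes R₂‖R_L = 16.82 kΩ, so V = 24.4 × 16.82/25.35 = 16.2 V.

Unloaded: 17.6 V; loaded: 16.2 V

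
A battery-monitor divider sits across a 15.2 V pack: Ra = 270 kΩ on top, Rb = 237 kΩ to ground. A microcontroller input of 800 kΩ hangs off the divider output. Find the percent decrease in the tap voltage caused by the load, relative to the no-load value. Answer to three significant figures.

13.6 %

Unloaded V = 15.2 × 237/507.0 = 7.1053 V.
Loaded: Rb‖R_L = 182.8 kΩ, giving V = 15.2 × 182.8/452.8 = 6.1371 V.
Drop = (7.1053 − 6.1371) / 7.1053 = 13.6 %.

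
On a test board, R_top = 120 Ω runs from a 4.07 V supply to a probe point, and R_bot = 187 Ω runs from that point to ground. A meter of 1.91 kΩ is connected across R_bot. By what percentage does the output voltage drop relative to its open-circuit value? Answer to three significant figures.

3.69 %

The divider's output (Thévenin) resistance is R_top‖R_bot = 73.09 Ω.
Fractional drop under load = R_th/(R_th + R_L) = 73.09 / (73.09 + 1910) = 0.03686.
So the output falls by 3.69 %.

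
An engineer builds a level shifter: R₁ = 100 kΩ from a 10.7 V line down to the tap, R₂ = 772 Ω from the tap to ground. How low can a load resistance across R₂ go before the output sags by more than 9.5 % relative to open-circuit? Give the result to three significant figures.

Output resistance R_th = R₁‖R₂ = (100000 × 772)/100800 = 766.1 Ω.
The fractional drop is R_th/(R_th + R_L); requiring this ≤ 0.0950 gives R_L ≥ R_th(1/0.0950 − 1) = 766.1 × 9.526 = 7.30 kΩ.

R_L(min) ≈ 7.30 kΩ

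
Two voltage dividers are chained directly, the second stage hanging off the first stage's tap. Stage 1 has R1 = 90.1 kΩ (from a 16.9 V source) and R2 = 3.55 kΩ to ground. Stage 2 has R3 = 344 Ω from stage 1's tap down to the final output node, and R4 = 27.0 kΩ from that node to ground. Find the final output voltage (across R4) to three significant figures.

Stage 2 presents R3+R4 = 27340 Ω as a load on stage 1's tap.
Stage 1's lower leg becomes R2‖(R3+R4) = 3142 Ω, so V_mid = 16.9 × 3142/93240 = 0.5695 V.
Stage 2 is itself unloaded: V_out = V_mid × R4/(R3+R4) = 0.5695 × 27000/27340 = 0.562 V.

V_out ≈ 0.562 V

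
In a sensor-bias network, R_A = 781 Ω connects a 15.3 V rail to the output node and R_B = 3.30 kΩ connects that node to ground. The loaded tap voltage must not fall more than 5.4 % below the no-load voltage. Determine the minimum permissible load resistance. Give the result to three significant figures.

Output resistance R_th = R_A‖R_B = (781 × 3300)/4081 = 631.5 Ω.
The fractional drop is R_th/(R_th + R_L); requiring this ≤ 0.0540 gives R_L ≥ R_th(1/0.0540 − 1) = 631.5 × 17.52 = 11.1 kΩ.

R_L(min) ≈ 11.1 kΩ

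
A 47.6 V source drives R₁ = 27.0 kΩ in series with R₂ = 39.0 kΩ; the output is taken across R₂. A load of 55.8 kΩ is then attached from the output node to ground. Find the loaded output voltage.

V_out ≈ 21.9 V

The load sits in parallel with R₂: R₂‖R_L = (39.0 × 55.8) / (39.0 + 55.8) = 22.96 kΩ.
V_out = 47.6 × 22.96 / (27.0 + 22.96) = 47.6 × 22.96/49.96 = 21.9 V.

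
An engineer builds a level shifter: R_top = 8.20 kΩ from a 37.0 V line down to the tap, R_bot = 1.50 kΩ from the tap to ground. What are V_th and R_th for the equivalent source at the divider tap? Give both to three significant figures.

V_th is the open-circuit tap voltage: 37.0 × 1.50/(8.20 + 1.50) = 5.72 V.
With the supply zeroed, R_top and R_bot appear in parallel from the tap: R_th = R_top‖R_bot = (8.20 × 1.50)/9.700 = 1.27 kΩ.

V_th = 5.72 V, R_th = 1.27 kΩ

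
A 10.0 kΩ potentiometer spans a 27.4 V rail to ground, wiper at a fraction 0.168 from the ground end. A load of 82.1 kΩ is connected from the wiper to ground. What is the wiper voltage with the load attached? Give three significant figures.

V ≈ 4.53 V

The wiper splits the pot into (1−α)R = 8.320 kΩ above and αR = 1.680 kΩ below.
Lower section ‖ load = 1.646 kΩ.
V_wiper = 27.4 × 1.646/(8.320 + 1.646) = 4.53 V.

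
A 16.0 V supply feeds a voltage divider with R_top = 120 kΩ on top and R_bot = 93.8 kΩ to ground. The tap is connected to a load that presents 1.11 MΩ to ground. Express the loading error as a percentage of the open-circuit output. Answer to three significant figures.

4.53 %

The divider's output (Thévenin) resistance is R_top‖R_bot = 52.65 kΩ.
Fractional drop under load = R_th/(R_th + R_L) = 52.65 / (52.65 + 1110) = 0.04528.
So the output falls by 4.53 %.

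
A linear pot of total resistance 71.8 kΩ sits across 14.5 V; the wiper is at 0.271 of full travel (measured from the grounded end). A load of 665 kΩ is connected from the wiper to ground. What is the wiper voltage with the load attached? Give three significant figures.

V ≈ 3.85 V

The wiper splits the pot into (1−α)R = 52.34 kΩ above and αR = 19.46 kΩ below.
Lower section ‖ load = 18.90 kΩ.
V_wiper = 14.5 × 18.90/(52.34 + 18.90) = 3.85 V.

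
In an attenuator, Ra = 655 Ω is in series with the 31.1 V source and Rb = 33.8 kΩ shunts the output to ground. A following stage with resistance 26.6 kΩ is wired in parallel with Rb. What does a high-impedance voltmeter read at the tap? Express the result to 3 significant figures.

The load sits in parallel with Rb: Rb‖R_L = (33800 × 26600) / (33800 + 26600) = 14890 Ω.
V_out = 31.1 × 14890 / (655 + 14890) = 31.1 × 14890/15540 = 29.8 V.

V_out ≈ 29.8 V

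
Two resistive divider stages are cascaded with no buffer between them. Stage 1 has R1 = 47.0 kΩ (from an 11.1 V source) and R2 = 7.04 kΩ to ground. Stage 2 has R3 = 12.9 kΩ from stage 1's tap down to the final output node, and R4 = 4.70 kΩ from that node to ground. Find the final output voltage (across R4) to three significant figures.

Stage 2 presents R3+R4 = 17.60 kΩ as a load on stage 1's tap.
Stage 1's lower leg becomes R2‖(R3+R4) = 5.029 kΩ, so V_mid = 11.1 × 5.029/52.03 = 1.073 V.
Stage 2 is itself unloaded: V_out = V_mid × R4/(R3+R4) = 1.073 × 4.70/17.60 = 0.286 V.

V_out ≈ 0.286 V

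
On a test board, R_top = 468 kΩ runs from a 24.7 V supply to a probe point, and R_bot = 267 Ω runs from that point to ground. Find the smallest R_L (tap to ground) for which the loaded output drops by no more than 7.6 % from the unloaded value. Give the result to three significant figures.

Output resistance R_th = R_top‖R_bot = (468000 × 267)/468300 = 266.8 Ω.
The fractional drop is R_th/(R_th + R_L); requiring this ≤ 0.0760 gives R_L ≥ R_th(1/0.0760 − 1) = 266.8 × 12.16 = 3.24 kΩ.

R_L(min) ≈ 3.24 kΩ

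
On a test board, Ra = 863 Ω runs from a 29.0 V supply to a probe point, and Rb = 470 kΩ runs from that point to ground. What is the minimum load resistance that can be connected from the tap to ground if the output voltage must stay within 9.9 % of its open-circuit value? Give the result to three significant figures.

R_L(min) ≈ 7.84 kΩ

Output resistance R_th = Ra‖Rb = (863 × 470000)/470900 = 861.4 Ω.
The fractional drop is R_th/(R_th + R_L); requiring this ≤ 0.0990 gives R_L ≥ R_th(1/0.0990 − 1) = 861.4 × 9.101 = 7.84 kΩ.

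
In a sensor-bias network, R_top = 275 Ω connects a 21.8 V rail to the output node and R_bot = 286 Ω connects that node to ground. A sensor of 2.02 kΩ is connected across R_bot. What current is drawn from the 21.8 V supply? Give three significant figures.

I ≈ 41.5 mA

R_bot‖R_L = 250.5 Ω, so the source sees R_top + R_bot‖R_L = 525.5 Ω.
I = 21.8 V / 525.5 Ω = 41.5 mA.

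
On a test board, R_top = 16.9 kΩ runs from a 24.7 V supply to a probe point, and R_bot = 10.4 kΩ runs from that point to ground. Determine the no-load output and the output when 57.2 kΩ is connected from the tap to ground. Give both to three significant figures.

Open-circuit: V = 24.7 × 10.4/(16.9 + 10.4) = 9.41 V.
With the load, R_bot becomes R_bot‖R_L = 8.800 kΩ, so V = 24.7 × 8.800/25.70 = 8.46 V.

Unloaded: 9.41 V; loaded: 8.46 V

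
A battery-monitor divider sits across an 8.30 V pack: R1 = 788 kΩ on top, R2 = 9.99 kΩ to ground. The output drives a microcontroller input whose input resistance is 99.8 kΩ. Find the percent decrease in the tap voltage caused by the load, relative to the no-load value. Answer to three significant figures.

9.00 %

The divider's output (Thévenin) resistance is R1‖R2 = 9.865 kΩ.
Fractional drop under load = R_th/(R_th + R_L) = 9.865 / (9.865 + 99.8) = 0.08996.
So the output falls by 9.00 %.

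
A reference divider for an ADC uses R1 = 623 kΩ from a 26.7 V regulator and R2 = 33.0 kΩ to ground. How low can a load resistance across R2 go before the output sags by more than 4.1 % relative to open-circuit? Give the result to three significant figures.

R_L(min) ≈ 733 kΩ

Output resistance R_th = R1‖R2 = (623 × 33.0)/656.0 = 31.34 kΩ.
The fractional drop is R_th/(R_th + R_L); requiring this ≤ 0.0410 gives R_L ≥ R_th(1/0.0410 − 1) = 31.34 × 23.39 = 733 kΩ.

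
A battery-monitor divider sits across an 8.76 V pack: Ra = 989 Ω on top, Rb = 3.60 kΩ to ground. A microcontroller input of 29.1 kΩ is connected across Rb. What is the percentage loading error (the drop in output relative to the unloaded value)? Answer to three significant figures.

The divider's output (Thévenin) resistance is Ra‖Rb = 775.9 Ω.
Fractional drop under load = R_th/(R_th + R_L) = 775.9 / (775.9 + 29100) = 0.02597.
So the output falls by 2.60 %.

2.60 %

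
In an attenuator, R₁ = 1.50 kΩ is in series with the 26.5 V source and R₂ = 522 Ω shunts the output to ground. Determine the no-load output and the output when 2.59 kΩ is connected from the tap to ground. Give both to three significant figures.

Open-circuit: V = 26.5 × 522/(1500 + 522) = 6.84 V.
With the load, R₂ becomes R₂‖R_L = 434.4 Ω, so V = 26.5 × 434.4/1934 = 5.95 V.

Unloaded: 6.84 V; loaded: 5.95 V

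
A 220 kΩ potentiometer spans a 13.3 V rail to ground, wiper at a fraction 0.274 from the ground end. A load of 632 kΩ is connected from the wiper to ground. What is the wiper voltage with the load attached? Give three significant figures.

V ≈ 3.41 V

The wiper splits the pot into (1−α)R = 159.7 kΩ above and αR = 60.28 kΩ below.
Lower section ‖ load = 55.03 kΩ.
V_wiper = 13.3 × 55.03/(159.7 + 55.03) = 3.41 V.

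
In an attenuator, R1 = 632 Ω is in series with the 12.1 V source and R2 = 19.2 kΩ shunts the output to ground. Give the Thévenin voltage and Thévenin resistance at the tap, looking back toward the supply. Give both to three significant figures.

V_th = 11.7 V, R_th = 612 Ω

V_th is the open-circuit tap voltage: 12.1 × 19200/(632 + 19200) = 11.7 V.
With the supply zeroed, R1 and R2 appear in parallel from the tap: R_th = R1‖R2 = (632 × 19200)/19830 = 612 Ω.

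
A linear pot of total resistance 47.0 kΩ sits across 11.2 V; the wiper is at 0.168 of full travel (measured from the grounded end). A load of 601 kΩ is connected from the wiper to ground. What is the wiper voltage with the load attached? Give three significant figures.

V ≈ 1.86 V

The wiper splits the pot into (1−α)R = 39.10 kΩ above and αR = 7.896 kΩ below.
Lower section ‖ load = 7.794 kΩ.
V_wiper = 11.2 × 7.794/(39.10 + 7.794) = 1.86 V.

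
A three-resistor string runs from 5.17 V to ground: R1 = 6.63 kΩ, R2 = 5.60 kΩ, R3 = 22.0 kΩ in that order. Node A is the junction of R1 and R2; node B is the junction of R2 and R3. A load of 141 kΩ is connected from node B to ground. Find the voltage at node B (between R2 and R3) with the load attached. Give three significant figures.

V ≈ 3.15 V

At node B, R3 is in parallel with the load: R3‖R_L = 19.03 kΩ.
Below node A the resistance is R2 + (R3‖R_L) = 24.63 kΩ, so V_A = 5.17 × 24.63/31.26 = 4.074 V.
Then V_B = V_A × (R3‖R_L)/(R2 + R3‖R_L) = 4.074 × 19.03/24.63 = 3.15 V.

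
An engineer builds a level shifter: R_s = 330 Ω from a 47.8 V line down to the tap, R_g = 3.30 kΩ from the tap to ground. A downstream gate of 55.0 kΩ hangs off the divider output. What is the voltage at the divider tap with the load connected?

V_out ≈ 43.2 V

The load sits in parallel with R_g: R_g‖R_L = (3300 × 55000) / (3300 + 55000) = 3113 Ω.
V_out = 47.8 × 3113 / (330 + 3113) = 47.8 × 3113/3443 = 43.2 V.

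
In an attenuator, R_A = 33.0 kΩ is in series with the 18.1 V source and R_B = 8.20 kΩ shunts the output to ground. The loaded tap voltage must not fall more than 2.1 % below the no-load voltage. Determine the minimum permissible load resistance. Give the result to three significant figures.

Output resistance R_th = R_A‖R_B = (33.0 × 8.20)/41.20 = 6.568 kΩ.
The fractional drop is R_th/(R_th + R_L); requiring this ≤ 0.0210 gives R_L ≥ R_th(1/0.0210 − 1) = 6.568 × 46.62 = 306 kΩ.

R_L(min) ≈ 306 kΩ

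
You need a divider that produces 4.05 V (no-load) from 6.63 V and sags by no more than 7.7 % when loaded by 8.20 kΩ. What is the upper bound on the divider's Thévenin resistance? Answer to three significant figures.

R_th ≤ 684 Ω

Loading drop = R_th/(R_th + R_L) ≤ 0.0770, so R_th ≤ R_L · ε/(1−ε) = 8.20 kΩ × 0.0770/0.9230 = 684 Ω.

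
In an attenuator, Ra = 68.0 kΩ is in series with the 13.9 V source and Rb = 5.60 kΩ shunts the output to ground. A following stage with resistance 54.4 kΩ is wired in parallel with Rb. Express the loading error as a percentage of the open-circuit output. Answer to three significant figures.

Unloaded V = 13.9 × 5.60/73.60 = 1.0576 V.
Loaded: Rb‖R_L = 5.077 kΩ, giving V = 13.9 × 5.077/73.08 = 0.96576 V.
Drop = (1.0576 − 0.96576) / 1.0576 = 8.68 %.

8.68 %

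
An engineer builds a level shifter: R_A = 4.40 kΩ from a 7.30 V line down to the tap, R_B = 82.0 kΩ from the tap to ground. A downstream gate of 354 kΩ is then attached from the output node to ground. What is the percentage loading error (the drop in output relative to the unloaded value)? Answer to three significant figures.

1.17 %

The divider's output (Thévenin) resistance is R_A‖R_B = 4.176 kΩ.
Fractional drop under load = R_th/(R_th + R_L) = 4.176 / (4.176 + 354) = 0.01166.
So the output falls by 1.17 %.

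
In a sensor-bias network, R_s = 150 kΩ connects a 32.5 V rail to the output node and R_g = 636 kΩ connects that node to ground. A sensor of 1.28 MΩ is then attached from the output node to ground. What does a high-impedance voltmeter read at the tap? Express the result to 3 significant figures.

V_out ≈ 24.0 V

The load sits in parallel with R_g: R_g‖R_L = (636 × 1280) / (636 + 1280) = 424.9 kΩ.
V_out = 32.5 × 424.9 / (150 + 424.9) = 32.5 × 424.9/574.9 = 24.0 V.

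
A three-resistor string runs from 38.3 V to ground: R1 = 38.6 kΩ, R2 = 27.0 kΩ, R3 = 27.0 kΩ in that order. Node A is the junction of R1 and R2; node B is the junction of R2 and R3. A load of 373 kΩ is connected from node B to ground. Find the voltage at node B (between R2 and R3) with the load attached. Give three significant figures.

At node B, R3 is in parallel with the load: R3‖R_L = 25.18 kΩ.
Below node A the resistance is R2 + (R3‖R_L) = 52.18 kΩ, so V_A = 38.3 × 52.18/90.78 = 22.01 V.
Then V_B = V_A × (R3‖R_L)/(R2 + R3‖R_L) = 22.01 × 25.18/52.18 = 10.6 V.

V ≈ 10.6 V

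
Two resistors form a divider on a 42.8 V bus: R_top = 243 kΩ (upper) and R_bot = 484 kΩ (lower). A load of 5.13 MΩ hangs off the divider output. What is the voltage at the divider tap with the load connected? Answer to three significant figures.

The load sits in parallel with R_bot: R_bot‖R_L = (484 × 5130) / (484 + 5130) = 442.3 kΩ.
V_out = 42.8 × 442.3 / (243 + 442.3) = 42.8 × 442.3/685.3 = 27.6 V.
(Unloaded it would have been 28.5 V.)

V_out ≈ 27.6 V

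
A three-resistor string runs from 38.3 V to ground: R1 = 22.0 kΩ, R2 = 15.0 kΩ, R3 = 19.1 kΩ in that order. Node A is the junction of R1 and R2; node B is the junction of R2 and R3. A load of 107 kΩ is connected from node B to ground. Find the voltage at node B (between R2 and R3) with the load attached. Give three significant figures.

At node B, R3 is in parallel with the load: R3‖R_L = 16.21 kΩ.
Below node A the resistance is R2 + (R3‖R_L) = 31.21 kΩ, so V_A = 38.3 × 31.21/53.21 = 22.46 V.
Then V_B = V_A × (R3‖R_L)/(R2 + R3‖R_L) = 22.46 × 16.21/31.21 = 11.7 V.

V ≈ 11.7 V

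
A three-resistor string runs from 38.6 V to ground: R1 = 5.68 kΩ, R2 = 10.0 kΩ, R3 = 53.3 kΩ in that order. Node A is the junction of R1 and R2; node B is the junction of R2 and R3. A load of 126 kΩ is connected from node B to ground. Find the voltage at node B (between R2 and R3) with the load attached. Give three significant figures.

At node B, R3 is in parallel with the load: R3‖R_L = 37.46 kΩ.
Below node A the resistance is R2 + (R3‖R_L) = 47.46 kΩ, so V_A = 38.6 × 47.46/53.14 = 34.47 V.
Then V_B = V_A × (R3‖R_L)/(R2 + R3‖R_L) = 34.47 × 37.46/47.46 = 27.2 V.

V ≈ 27.2 V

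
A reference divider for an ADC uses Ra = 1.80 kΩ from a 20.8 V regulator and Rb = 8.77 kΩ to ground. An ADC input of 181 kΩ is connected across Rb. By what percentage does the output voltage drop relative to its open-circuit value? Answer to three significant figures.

0.818 %

The divider's output (Thévenin) resistance is Ra‖Rb = 1.493 kΩ.
Fractional drop under load = R_th/(R_th + R_L) = 1.493 / (1.493 + 181) = 0.008184.
So the output falls by 0.818 %.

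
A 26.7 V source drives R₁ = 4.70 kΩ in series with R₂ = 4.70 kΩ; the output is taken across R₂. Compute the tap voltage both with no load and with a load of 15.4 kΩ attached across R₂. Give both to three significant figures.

Unloaded: 13.3 V; loaded: 11.6 V

Open-circuit: V = 26.7 × 4.70/(4.70 + 4.70) = 13.3 V.
With the load, R₂ becomes R₂‖R_L = 3.601 kΩ, so V = 26.7 × 3.601/8.301 = 11.6 V.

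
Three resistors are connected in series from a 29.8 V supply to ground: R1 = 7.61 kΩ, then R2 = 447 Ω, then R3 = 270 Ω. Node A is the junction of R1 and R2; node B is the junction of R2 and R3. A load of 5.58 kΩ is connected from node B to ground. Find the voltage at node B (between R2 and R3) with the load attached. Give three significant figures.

V ≈ 0.923 V

At node B, R3 is in parallel with the load: R3‖R_L = 257.5 Ω.
Below node A the resistance is R2 + (R3‖R_L) = 704.5 Ω, so V_A = 29.8 × 704.5/8315 = 2.525 V.
Then V_B = V_A × (R3‖R_L)/(R2 + R3‖R_L) = 2.525 × 257.5/704.5 = 0.923 V.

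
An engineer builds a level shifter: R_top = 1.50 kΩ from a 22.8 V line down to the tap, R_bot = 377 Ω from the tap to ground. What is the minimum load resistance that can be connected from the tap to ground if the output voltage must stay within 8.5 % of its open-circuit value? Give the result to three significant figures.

Output resistance R_th = R_top‖R_bot = (1500 × 377)/1877 = 301.3 Ω.
The fractional drop is R_th/(R_th + R_L); requiring this ≤ 0.0850 gives R_L ≥ R_th(1/0.0850 − 1) = 301.3 × 10.76 = 3.24 kΩ.

R_L(min) ≈ 3.24 kΩ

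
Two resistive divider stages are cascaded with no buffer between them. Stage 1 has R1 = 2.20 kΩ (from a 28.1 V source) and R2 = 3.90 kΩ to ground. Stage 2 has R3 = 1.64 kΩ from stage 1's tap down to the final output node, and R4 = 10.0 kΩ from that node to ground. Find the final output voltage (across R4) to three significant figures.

Stage 2 presents R3+R4 = 11.64 kΩ as a load on stage 1's tap.
Stage 1's lower leg becomes R2‖(R3+R4) = 2.921 kΩ, so V_mid = 28.1 × 2.921/5.121 = 16.03 V.
Stage 2 is itself unloaded: V_out = V_mid × R4/(R3+R4) = 16.03 × 10.0/11.64 = 13.8 V.

V_out ≈ 13.8 V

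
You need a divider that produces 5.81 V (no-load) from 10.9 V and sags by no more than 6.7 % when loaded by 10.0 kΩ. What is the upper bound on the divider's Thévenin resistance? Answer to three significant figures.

Loading drop = R_th/(R_th + R_L) ≤ 0.0670, so R_th ≤ R_L · ε/(1−ε) = 10.0 kΩ × 0.0670/0.9330 = 718 Ω.
(Any R1, R2 with R2/(R1+R2) = 0.533 and R1‖R2 ≤ 718 Ω will meet the spec.)

R_th ≤ 718 Ω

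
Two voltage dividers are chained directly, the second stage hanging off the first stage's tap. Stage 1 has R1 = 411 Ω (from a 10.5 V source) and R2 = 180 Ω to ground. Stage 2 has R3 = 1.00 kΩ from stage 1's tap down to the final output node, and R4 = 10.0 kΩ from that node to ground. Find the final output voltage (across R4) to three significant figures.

V_out ≈ 2.87 V

Stage 2 presents R3+R4 = 11000 Ω as a load on stage 1's tap.
Stage 1's lower leg becomes R2‖(R3+R4) = 177.1 Ω, so V_mid = 10.5 × 177.1/588.1 = 3.162 V.
Stage 2 is itself unloaded: V_out = V_mid × R4/(R3+R4) = 3.162 × 10000/11000 = 2.87 V.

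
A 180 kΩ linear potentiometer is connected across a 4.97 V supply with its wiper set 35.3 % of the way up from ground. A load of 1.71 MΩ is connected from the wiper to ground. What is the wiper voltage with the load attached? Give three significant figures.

The wiper splits the pot into (1−α)R = 116.5 kΩ above and αR = 63.54 kΩ below.
Lower section ‖ load = 61.26 kΩ.
V_wiper = 4.97 × 61.26/(116.5 + 61.26) = 1.71 V.

V ≈ 1.71 V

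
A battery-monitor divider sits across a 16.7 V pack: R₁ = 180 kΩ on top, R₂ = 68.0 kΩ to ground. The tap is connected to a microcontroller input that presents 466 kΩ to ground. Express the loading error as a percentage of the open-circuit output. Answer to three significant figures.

9.58 %

Unloaded V = 16.7 × 68.0/248.0 = 4.5790 V.
Loaded: R₂‖R_L = 59.34 kΩ, giving V = 16.7 × 59.34/239.3 = 4.1405 V.
Drop = (4.5790 − 4.1405) / 4.5790 = 9.58 %.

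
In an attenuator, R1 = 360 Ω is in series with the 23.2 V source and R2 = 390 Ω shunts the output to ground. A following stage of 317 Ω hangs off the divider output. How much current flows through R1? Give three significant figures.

I ≈ 43.4 mA

R2‖R_L = 174.9 Ω, so the source sees R1 + R2‖R_L = 534.9 Ω.
I = 23.2 V / 534.9 Ω = 43.4 mA.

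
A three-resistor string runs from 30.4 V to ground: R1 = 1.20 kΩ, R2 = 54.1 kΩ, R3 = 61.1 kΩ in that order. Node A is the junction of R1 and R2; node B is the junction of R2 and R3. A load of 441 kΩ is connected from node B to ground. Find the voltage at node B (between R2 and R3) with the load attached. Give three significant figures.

At node B, R3 is in parallel with the load: R3‖R_L = 53.66 kΩ.
Below node A the resistance is R2 + (R3‖R_L) = 107.8 kΩ, so V_A = 30.4 × 107.8/109.0 = 30.07 V.
Then V_B = V_A × (R3‖R_L)/(R2 + R3‖R_L) = 30.07 × 53.66/107.8 = 15.0 V.

V ≈ 15.0 V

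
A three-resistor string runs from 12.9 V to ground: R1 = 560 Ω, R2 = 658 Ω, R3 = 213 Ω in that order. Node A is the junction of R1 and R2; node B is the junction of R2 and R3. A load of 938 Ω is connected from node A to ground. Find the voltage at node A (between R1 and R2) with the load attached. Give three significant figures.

V ≈ 5.76 V

Below node A the series string R2+R3 = 871.0 Ω sits in parallel with the 938 Ω load: 451.6 Ω.
V_A = 12.9 × 451.6/(560 + 451.6) = 5.76 V.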